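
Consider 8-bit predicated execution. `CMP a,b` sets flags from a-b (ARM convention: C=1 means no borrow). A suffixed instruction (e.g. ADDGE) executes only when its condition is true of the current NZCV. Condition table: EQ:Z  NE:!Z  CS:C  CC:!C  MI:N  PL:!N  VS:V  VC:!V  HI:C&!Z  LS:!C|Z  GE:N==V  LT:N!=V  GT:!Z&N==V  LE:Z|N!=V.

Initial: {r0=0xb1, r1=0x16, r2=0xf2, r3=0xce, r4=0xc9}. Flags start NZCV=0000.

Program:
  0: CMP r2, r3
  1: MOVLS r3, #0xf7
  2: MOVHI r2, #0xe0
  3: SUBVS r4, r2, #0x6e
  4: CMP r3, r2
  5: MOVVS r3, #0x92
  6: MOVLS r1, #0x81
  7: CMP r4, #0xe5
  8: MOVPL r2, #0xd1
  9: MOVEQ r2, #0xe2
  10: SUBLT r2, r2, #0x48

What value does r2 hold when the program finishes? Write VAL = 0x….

VAL = 0x98

[0] flags=0010 → (cmp)
[1] flags=0010 LS?F → skip
[2] flags=0010 HI?T → r2=0xe0
[3] flags=0010 VS?F → skip
[4] flags=1000 → (cmp)
[5] flags=1000 VS?F → skip
[6] flags=1000 LS?T → r1=0x81
[7] flags=1000 → (cmp)
[8] flags=1000 PL?F → skip
[9] flags=1000 EQ?F → skip
[10] flags=1000 LT?T → r2=0x98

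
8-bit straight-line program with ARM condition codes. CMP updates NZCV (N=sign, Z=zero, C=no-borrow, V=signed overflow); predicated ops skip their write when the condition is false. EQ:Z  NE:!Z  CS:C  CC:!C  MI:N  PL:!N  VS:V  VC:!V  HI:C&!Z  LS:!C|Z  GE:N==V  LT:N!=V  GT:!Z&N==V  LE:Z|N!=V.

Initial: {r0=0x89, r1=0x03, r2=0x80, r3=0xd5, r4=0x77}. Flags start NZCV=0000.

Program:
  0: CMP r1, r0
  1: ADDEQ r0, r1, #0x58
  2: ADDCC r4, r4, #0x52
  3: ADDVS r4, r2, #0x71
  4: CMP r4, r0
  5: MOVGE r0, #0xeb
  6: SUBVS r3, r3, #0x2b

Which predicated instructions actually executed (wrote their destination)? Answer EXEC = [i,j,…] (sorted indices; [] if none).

0: ✓ CMP  NZCV=0000
1: · ADDEQ
2: ✓ ADDCC  r4←0xc9
3: · ADDVS
4: ✓ CMP  NZCV=0010
5: ✓ MOVGE  r0←0xeb
6: · SUBVS

EXEC = [2,5]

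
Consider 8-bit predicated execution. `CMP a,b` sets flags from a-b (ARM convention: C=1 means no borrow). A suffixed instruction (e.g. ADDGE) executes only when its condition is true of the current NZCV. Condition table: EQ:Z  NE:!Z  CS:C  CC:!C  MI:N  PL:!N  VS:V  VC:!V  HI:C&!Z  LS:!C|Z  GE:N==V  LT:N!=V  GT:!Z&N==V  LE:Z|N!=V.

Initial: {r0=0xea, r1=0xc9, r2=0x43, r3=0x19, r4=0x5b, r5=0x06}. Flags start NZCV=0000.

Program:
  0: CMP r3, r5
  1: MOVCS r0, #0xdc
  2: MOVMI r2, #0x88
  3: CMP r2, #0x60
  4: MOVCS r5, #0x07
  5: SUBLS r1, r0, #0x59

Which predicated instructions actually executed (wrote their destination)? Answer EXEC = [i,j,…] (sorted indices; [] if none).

EXEC = [1,5]

[0] flags=0010 → (cmp)
[1] flags=0010 CS?T → r0=0xdc
[2] flags=0010 MI?F → skip
[3] flags=1000 → (cmp)
[4] flags=1000 CS?F → skip
[5] flags=1000 LS?T → r1=0x83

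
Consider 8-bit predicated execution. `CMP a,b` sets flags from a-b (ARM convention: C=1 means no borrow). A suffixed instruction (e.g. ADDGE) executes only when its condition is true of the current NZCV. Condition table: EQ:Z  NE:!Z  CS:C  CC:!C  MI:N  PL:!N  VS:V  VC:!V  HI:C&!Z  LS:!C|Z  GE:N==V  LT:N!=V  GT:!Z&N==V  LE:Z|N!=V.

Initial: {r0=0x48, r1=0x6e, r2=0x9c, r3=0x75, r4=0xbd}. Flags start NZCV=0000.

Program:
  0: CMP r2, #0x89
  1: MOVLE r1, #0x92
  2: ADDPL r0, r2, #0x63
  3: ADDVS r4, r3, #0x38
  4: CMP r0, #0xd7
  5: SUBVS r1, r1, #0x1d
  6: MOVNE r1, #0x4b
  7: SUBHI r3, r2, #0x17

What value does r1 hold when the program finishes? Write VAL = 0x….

0: ✓ CMP  NZCV=0010
1: · MOVLE
2: ✓ ADDPL  r0←0xff
3: · ADDVS
4: ✓ CMP  NZCV=0010
5: · SUBVS
6: ✓ MOVNE  r1←0x4b
7: ✓ SUBHI  r3←0x85

VAL = 0x4b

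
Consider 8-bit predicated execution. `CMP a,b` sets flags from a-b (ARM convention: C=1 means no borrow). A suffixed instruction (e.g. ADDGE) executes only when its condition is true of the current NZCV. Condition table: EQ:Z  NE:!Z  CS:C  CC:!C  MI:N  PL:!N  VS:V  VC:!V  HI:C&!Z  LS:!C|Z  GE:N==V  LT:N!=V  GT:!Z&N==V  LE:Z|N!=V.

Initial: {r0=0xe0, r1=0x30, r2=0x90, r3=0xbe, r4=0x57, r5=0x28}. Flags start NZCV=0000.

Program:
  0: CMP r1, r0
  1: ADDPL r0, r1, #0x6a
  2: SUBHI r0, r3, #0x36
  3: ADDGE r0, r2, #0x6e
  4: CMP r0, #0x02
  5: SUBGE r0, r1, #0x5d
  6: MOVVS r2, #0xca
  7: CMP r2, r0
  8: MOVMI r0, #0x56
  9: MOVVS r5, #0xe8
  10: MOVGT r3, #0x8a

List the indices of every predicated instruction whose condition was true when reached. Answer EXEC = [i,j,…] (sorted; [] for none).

[0] flags=0000 → (cmp)
[1] flags=0000 PL?T → r0=0x9a
[2] flags=0000 HI?F → skip
[3] flags=0000 GE?T → r0=0xfe
[4] flags=1010 → (cmp)
[5] flags=1010 GE?F → skip
[6] flags=1010 VS?F → skip
[7] flags=1000 → (cmp)
[8] flags=1000 MI?T → r0=0x56
[9] flags=1000 VS?F → skip
[10] flags=1000 GT?F → skip

EXEC = [1,3,8]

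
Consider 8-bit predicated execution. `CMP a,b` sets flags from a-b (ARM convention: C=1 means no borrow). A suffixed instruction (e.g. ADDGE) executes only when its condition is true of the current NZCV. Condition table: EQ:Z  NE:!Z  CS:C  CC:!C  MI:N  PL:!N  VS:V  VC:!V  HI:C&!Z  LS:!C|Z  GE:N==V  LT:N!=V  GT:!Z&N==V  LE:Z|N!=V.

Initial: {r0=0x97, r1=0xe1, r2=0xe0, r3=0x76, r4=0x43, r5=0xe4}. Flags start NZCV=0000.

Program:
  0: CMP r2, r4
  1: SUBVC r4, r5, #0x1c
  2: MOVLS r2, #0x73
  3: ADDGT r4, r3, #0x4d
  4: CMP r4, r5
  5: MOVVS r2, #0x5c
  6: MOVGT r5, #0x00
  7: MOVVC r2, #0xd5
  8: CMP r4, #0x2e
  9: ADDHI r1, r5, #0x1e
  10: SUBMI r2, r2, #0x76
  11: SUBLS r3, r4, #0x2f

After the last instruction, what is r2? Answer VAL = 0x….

0: ✓ CMP  NZCV=1010
1: ✓ SUBVC  r4←0xc8
2: · MOVLS
3: · ADDGT
4: ✓ CMP  NZCV=1000
5: · MOVVS
6: · MOVGT
7: ✓ MOVVC  r2←0xd5
8: ✓ CMP  NZCV=1010
9: ✓ ADDHI  r1←0x02
10: ✓ SUBMI  r2←0x5f
11: · SUBLS

VAL = 0x5f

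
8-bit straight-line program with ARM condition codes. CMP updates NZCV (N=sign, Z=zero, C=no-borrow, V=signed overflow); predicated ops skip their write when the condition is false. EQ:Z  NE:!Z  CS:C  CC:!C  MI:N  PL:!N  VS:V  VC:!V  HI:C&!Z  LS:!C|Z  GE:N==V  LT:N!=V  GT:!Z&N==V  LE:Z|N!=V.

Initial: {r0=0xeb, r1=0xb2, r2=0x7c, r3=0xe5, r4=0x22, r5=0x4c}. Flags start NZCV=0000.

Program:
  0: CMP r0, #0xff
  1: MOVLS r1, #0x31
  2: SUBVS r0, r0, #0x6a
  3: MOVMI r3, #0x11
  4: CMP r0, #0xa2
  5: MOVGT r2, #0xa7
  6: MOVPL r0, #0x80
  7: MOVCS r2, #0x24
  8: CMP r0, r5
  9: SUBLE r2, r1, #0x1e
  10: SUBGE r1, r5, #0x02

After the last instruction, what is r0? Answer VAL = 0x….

[0] flags=1000 → (cmp)
[1] flags=1000 LS?T → r1=0x31
[2] flags=1000 VS?F → skip
[3] flags=1000 MI?T → r3=0x11
[4] flags=0010 → (cmp)
[5] flags=0010 GT?T → r2=0xa7
[6] flags=0010 PL?T → r0=0x80
[7] flags=0010 CS?T → r2=0x24
[8] flags=0011 → (cmp)
[9] flags=0011 LE?T → r2=0x13
[10] flags=0011 GE?F → skip

VAL = 0x80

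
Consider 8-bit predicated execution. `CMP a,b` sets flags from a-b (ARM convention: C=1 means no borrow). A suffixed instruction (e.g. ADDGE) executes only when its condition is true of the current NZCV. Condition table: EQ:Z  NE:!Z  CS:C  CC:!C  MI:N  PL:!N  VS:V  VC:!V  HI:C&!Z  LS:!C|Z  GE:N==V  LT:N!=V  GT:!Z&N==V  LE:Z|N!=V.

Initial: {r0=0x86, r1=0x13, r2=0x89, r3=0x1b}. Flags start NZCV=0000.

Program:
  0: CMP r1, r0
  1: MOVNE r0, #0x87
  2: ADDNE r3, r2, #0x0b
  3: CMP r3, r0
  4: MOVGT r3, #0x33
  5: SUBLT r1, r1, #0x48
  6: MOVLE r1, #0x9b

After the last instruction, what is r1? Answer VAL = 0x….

[0] flags=1001 → (cmp)
[1] flags=1001 NE?T → r0=0x87
[2] flags=1001 NE?T → r3=0x94
[3] flags=0010 → (cmp)
[4] flags=0010 GT?T → r3=0x33
[5] flags=0010 LT?F → skip
[6] flags=0010 LE?F → skip

VAL = 0x13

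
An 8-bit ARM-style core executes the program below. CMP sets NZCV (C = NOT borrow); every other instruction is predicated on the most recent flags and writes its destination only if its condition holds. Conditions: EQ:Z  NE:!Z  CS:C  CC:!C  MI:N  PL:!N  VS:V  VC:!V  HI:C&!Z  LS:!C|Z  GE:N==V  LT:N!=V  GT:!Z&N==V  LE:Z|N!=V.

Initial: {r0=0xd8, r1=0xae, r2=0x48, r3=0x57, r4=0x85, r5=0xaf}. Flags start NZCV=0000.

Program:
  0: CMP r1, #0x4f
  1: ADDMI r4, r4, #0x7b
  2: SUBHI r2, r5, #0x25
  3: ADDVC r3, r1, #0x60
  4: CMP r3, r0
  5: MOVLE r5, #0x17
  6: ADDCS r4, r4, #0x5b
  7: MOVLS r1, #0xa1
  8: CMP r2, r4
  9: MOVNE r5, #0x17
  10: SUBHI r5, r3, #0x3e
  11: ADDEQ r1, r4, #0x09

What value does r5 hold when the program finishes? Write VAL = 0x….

VAL = 0x19

[0] flags=0011 → (cmp)
[1] flags=0011 MI?F → skip
[2] flags=0011 HI?T → r2=0x8a
[3] flags=0011 VC?F → skip
[4] flags=0000 → (cmp)
[5] flags=0000 LE?F → skip
[6] flags=0000 CS?F → skip
[7] flags=0000 LS?T → r1=0xa1
[8] flags=0010 → (cmp)
[9] flags=0010 NE?T → r5=0x17
[10] flags=0010 HI?T → r5=0x19
[11] flags=0010 EQ?F → skip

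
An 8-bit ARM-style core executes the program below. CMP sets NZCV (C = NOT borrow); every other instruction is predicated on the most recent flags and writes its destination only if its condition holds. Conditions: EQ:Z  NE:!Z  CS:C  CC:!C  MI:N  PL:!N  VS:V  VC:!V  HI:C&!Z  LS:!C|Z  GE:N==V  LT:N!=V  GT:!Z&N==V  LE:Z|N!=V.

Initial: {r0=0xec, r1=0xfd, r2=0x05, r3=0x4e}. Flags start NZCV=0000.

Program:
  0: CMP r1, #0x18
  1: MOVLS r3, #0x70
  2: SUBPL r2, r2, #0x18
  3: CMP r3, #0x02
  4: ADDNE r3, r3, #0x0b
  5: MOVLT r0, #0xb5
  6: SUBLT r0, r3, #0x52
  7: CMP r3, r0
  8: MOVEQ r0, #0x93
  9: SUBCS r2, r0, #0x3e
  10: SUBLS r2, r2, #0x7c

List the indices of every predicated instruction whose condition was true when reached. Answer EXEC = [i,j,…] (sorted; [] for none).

[0] flags=1010 → (cmp)
[1] flags=1010 LS?F → skip
[2] flags=1010 PL?F → skip
[3] flags=0010 → (cmp)
[4] flags=0010 NE?T → r3=0x59
[5] flags=0010 LT?F → skip
[6] flags=0010 LT?F → skip
[7] flags=0000 → (cmp)
[8] flags=0000 EQ?F → skip
[9] flags=0000 CS?F → skip
[10] flags=0000 LS?T → r2=0x89

EXEC = [4,10]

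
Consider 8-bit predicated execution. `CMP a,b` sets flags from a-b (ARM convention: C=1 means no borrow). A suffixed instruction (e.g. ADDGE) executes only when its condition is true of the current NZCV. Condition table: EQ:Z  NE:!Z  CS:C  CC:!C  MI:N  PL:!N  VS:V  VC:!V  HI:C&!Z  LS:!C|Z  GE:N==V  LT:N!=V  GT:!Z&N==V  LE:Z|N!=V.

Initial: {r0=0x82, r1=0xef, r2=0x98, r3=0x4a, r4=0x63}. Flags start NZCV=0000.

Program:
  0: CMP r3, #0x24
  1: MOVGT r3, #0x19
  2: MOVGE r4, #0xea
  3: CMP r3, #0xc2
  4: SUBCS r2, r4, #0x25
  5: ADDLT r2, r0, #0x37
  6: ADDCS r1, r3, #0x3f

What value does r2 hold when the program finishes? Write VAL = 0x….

VAL = 0x98

0: ✓ CMP  NZCV=0010
1: ✓ MOVGT  r3←0x19
2: ✓ MOVGE  r4←0xea
3: ✓ CMP  NZCV=0000
4: · SUBCS
5: · ADDLT
6: · ADDCS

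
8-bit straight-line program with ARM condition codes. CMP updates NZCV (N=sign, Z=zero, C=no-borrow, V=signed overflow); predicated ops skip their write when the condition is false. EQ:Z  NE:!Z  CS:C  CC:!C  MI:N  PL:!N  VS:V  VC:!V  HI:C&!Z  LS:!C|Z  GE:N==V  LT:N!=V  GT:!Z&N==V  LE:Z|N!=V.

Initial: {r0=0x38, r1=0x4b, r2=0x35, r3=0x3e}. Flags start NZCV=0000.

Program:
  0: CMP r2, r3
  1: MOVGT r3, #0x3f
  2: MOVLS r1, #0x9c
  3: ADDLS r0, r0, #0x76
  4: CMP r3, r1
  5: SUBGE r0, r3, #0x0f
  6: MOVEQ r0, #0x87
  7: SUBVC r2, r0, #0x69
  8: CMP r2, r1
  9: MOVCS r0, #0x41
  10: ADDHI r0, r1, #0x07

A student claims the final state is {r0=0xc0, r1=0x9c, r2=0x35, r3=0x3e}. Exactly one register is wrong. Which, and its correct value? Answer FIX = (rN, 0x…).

FIX = (r0, 0x2f)

[0] flags=1000 → (cmp)
[1] flags=1000 GT?F → skip
[2] flags=1000 LS?T → r1=0x9c
[3] flags=1000 LS?T → r0=0xae
[4] flags=1001 → (cmp)
[5] flags=1001 GE?T → r0=0x2f
[6] flags=1001 EQ?F → skip
[7] flags=1001 VC?F → skip
[8] flags=1001 → (cmp)
[9] flags=1001 CS?F → skip
[10] flags=1001 HI?F → skip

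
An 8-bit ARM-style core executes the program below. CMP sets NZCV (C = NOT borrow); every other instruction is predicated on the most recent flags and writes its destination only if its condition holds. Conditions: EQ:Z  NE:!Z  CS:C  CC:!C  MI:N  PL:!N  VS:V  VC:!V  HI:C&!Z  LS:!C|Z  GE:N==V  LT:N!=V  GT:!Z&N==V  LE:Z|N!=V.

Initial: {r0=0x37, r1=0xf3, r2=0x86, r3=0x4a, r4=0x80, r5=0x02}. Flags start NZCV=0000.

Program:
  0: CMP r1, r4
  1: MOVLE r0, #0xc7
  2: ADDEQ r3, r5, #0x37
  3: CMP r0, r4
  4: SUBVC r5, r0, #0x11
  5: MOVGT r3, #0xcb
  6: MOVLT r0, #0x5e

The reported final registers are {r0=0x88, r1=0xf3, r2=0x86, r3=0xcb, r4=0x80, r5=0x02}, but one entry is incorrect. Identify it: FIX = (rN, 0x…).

0: ✓ CMP  NZCV=0010
1: · MOVLE
2: · ADDEQ
3: ✓ CMP  NZCV=1001
4: · SUBVC
5: ✓ MOVGT  r3←0xcb
6: · MOVLT

FIX = (r0, 0x37)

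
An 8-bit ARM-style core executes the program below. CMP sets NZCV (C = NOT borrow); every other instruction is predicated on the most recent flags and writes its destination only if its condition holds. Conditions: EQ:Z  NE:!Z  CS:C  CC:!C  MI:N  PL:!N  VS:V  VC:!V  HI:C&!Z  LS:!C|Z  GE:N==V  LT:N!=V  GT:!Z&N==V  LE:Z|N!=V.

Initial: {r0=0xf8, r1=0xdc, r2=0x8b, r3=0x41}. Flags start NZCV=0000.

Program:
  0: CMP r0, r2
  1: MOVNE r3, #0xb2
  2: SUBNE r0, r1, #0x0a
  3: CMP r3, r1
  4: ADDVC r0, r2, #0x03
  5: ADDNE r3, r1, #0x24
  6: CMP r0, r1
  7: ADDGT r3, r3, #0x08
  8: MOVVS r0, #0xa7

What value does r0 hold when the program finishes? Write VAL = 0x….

[0] flags=0010 → (cmp)
[1] flags=0010 NE?T → r3=0xb2
[2] flags=0010 NE?T → r0=0xd2
[3] flags=1000 → (cmp)
[4] flags=1000 VC?T → r0=0x8e
[5] flags=1000 NE?T → r3=0x00
[6] flags=1000 → (cmp)
[7] flags=1000 GT?F → skip
[8] flags=1000 VS?F → skip

VAL = 0x8e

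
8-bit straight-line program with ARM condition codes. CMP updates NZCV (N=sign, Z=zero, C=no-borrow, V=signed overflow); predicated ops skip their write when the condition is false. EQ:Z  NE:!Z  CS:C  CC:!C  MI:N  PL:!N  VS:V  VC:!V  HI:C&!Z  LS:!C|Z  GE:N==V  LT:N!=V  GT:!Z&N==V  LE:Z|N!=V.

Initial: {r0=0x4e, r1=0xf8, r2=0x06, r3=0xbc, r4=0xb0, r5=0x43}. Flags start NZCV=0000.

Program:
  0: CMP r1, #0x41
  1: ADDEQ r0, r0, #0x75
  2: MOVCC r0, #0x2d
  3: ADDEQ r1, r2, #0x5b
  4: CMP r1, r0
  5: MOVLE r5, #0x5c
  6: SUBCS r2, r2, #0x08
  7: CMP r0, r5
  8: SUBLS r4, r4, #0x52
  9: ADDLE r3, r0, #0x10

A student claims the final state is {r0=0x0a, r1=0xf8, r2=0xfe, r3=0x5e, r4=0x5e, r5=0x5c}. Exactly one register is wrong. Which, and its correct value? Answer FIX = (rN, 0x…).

FIX = (r0, 0x4e)

0: ✓ CMP  NZCV=1010
1: · ADDEQ
2: · MOVCC
3: · ADDEQ
4: ✓ CMP  NZCV=1010
5: ✓ MOVLE  r5←0x5c
6: ✓ SUBCS  r2←0xfe
7: ✓ CMP  NZCV=1000
8: ✓ SUBLS  r4←0x5e
9: ✓ ADDLE  r3←0x5e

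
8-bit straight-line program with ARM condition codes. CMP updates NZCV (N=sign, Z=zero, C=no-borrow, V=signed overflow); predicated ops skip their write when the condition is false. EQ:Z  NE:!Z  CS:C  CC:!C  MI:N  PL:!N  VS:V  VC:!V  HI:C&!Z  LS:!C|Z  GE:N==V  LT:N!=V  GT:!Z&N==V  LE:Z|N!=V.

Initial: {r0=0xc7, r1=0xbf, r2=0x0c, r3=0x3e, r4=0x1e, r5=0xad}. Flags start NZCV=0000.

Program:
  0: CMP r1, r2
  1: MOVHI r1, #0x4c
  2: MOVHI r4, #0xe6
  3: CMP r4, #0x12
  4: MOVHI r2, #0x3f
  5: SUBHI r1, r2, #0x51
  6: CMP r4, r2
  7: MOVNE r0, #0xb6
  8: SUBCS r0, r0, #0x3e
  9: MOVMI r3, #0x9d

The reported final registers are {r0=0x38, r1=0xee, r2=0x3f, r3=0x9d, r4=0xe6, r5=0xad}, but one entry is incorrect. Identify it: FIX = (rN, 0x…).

FIX = (r0, 0x78)

[0] flags=1010 → (cmp)
[1] flags=1010 HI?T → r1=0x4c
[2] flags=1010 HI?T → r4=0xe6
[3] flags=1010 → (cmp)
[4] flags=1010 HI?T → r2=0x3f
[5] flags=1010 HI?T → r1=0xee
[6] flags=1010 → (cmp)
[7] flags=1010 NE?T → r0=0xb6
[8] flags=1010 CS?T → r0=0x78
[9] flags=1010 MI?T → r3=0x9d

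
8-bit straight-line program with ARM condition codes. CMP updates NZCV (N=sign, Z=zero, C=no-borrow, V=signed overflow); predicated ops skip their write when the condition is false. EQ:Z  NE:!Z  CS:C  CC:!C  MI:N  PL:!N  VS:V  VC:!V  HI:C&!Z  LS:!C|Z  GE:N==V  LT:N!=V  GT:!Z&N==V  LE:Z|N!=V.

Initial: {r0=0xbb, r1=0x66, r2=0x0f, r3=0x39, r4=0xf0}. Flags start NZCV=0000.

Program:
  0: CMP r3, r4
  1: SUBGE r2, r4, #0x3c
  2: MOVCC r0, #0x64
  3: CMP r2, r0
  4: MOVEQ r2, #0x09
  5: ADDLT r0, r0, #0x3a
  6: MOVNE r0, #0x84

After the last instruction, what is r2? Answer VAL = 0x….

[0] flags=0000 → (cmp)
[1] flags=0000 GE?T → r2=0xb4
[2] flags=0000 CC?T → r0=0x64
[3] flags=0011 → (cmp)
[4] flags=0011 EQ?F → skip
[5] flags=0011 LT?T → r0=0x9e
[6] flags=0011 NE?T → r0=0x84

VAL = 0xb4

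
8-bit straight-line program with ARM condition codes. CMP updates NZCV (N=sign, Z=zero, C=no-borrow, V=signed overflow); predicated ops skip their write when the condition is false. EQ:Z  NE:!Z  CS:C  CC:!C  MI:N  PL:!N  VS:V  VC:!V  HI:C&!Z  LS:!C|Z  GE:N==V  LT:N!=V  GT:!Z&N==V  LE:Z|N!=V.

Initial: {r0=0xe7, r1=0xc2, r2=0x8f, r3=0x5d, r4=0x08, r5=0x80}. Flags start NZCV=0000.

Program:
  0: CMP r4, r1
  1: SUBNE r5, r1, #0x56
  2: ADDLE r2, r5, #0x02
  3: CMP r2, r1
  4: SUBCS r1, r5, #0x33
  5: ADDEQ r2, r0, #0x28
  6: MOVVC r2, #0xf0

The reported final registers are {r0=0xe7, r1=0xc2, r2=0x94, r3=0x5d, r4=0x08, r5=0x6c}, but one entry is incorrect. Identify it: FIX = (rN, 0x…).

[0] flags=0000 → (cmp)
[1] flags=0000 NE?T → r5=0x6c
[2] flags=0000 LE?F → skip
[3] flags=1000 → (cmp)
[4] flags=1000 CS?F → skip
[5] flags=1000 EQ?F → skip
[6] flags=1000 VC?T → r2=0xf0

FIX = (r2, 0xf0)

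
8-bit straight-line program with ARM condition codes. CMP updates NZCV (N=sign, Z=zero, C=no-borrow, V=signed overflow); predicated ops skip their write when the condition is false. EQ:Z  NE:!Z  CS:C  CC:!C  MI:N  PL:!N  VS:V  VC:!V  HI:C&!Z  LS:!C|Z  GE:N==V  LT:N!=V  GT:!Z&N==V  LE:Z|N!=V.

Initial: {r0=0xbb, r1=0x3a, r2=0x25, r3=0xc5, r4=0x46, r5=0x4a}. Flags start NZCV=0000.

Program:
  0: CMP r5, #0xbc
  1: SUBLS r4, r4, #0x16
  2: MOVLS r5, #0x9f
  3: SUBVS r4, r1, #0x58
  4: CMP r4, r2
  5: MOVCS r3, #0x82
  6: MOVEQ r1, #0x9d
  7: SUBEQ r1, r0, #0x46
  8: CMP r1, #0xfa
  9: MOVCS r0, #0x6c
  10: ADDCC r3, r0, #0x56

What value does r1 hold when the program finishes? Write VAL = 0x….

VAL = 0x3a

[0] flags=1001 → (cmp)
[1] flags=1001 LS?T → r4=0x30
[2] flags=1001 LS?T → r5=0x9f
[3] flags=1001 VS?T → r4=0xe2
[4] flags=1010 → (cmp)
[5] flags=1010 CS?T → r3=0x82
[6] flags=1010 EQ?F → skip
[7] flags=1010 EQ?F → skip
[8] flags=0000 → (cmp)
[9] flags=0000 CS?F → skip
[10] flags=0000 CC?T → r3=0x11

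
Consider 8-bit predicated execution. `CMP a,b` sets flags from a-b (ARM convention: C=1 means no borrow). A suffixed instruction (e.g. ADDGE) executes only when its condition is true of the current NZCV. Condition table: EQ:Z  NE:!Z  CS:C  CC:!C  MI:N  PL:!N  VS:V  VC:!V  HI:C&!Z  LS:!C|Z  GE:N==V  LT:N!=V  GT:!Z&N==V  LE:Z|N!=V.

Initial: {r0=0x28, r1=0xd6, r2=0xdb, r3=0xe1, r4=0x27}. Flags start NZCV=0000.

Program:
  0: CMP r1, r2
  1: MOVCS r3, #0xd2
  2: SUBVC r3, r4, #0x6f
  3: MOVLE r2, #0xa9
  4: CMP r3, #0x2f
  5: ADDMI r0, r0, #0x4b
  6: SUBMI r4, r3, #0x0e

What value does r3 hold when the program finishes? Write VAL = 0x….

VAL = 0xb8

0: ✓ CMP  NZCV=1000
1: · MOVCS
2: ✓ SUBVC  r3←0xb8
3: ✓ MOVLE  r2←0xa9
4: ✓ CMP  NZCV=1010
5: ✓ ADDMI  r0←0x73
6: ✓ SUBMI  r4←0xaa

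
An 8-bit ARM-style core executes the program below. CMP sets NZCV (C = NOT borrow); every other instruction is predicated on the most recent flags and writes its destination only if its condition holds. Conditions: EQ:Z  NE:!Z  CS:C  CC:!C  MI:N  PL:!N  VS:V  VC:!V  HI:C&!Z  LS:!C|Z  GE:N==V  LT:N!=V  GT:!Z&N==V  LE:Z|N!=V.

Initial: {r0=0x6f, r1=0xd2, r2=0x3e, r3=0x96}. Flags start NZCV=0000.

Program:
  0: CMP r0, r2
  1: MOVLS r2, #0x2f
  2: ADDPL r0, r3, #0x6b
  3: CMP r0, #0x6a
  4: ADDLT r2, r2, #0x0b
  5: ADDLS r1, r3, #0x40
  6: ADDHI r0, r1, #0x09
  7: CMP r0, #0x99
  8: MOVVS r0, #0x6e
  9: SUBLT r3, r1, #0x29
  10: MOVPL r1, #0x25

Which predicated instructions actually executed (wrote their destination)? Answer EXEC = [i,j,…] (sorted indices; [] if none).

EXEC = [2,4,5,10]

0: ✓ CMP  NZCV=0010
1: · MOVLS
2: ✓ ADDPL  r0←0x01
3: ✓ CMP  NZCV=1000
4: ✓ ADDLT  r2←0x49
5: ✓ ADDLS  r1←0xd6
6: · ADDHI
7: ✓ CMP  NZCV=0000
8: · MOVVS
9: · SUBLT
10: ✓ MOVPL  r1←0x25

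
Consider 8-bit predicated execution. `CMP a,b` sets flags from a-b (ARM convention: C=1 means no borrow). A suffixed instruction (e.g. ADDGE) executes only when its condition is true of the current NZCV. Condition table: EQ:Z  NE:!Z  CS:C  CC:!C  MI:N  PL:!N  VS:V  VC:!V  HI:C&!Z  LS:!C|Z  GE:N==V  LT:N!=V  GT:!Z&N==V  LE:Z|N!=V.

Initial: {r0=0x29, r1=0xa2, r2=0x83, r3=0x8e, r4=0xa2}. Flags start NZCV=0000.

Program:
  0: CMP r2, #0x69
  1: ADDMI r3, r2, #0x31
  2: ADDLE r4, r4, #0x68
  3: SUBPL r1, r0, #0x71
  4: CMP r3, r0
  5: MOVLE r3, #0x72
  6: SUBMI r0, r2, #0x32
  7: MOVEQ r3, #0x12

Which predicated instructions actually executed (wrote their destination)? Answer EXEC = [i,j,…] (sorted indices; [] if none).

EXEC = [2,3,5]

0: ✓ CMP  NZCV=0011
1: · ADDMI
2: ✓ ADDLE  r4←0x0a
3: ✓ SUBPL  r1←0xb8
4: ✓ CMP  NZCV=0011
5: ✓ MOVLE  r3←0x72
6: · SUBMI
7: · MOVEQ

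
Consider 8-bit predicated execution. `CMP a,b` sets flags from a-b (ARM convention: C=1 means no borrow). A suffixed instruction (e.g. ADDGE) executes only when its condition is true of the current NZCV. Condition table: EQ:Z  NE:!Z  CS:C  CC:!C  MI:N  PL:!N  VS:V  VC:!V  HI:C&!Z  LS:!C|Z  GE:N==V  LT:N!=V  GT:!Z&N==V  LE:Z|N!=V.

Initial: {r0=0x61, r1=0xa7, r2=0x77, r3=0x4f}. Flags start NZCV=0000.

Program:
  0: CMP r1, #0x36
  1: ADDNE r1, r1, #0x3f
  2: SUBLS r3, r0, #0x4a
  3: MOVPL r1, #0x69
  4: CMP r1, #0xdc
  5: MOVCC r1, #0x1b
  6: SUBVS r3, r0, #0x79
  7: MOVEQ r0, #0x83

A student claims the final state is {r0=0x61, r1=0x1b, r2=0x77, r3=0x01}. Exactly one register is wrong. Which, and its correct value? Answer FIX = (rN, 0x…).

FIX = (r3, 0xe8)

0: ✓ CMP  NZCV=0011
1: ✓ ADDNE  r1←0xe6
2: · SUBLS
3: ✓ MOVPL  r1←0x69
4: ✓ CMP  NZCV=1001
5: ✓ MOVCC  r1←0x1b
6: ✓ SUBVS  r3←0xe8
7: · MOVEQ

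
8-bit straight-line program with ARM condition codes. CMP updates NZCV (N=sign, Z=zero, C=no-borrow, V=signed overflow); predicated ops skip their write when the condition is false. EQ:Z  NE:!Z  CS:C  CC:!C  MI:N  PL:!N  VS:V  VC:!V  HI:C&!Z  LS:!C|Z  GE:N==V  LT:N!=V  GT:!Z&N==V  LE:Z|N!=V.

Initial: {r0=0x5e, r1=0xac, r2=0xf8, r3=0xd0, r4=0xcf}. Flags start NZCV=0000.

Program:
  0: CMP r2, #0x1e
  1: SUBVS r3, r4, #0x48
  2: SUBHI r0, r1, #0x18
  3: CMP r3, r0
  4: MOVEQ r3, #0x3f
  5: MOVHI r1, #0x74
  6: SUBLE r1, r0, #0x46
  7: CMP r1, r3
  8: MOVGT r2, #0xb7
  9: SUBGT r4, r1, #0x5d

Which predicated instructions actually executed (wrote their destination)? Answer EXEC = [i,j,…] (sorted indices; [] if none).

0: ✓ CMP  NZCV=1010
1: · SUBVS
2: ✓ SUBHI  r0←0x94
3: ✓ CMP  NZCV=0010
4: · MOVEQ
5: ✓ MOVHI  r1←0x74
6: · SUBLE
7: ✓ CMP  NZCV=1001
8: ✓ MOVGT  r2←0xb7
9: ✓ SUBGT  r4←0x17

EXEC = [2,5,8,9]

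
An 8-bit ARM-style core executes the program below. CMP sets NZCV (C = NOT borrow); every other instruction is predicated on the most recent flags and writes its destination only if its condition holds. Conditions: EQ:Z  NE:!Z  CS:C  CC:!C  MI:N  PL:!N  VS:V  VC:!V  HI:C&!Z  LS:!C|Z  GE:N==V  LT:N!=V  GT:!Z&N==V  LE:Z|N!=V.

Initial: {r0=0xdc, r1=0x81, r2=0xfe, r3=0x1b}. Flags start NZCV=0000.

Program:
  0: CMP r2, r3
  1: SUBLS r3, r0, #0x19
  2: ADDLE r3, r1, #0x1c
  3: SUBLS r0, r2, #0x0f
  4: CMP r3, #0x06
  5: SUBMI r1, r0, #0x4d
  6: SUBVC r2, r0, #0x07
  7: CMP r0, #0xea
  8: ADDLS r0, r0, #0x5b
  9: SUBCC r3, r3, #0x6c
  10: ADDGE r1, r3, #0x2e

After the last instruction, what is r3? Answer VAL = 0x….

0: ✓ CMP  NZCV=1010
1: · SUBLS
2: ✓ ADDLE  r3←0x9d
3: · SUBLS
4: ✓ CMP  NZCV=1010
5: ✓ SUBMI  r1←0x8f
6: ✓ SUBVC  r2←0xd5
7: ✓ CMP  NZCV=1000
8: ✓ ADDLS  r0←0x37
9: ✓ SUBCC  r3←0x31
10: · ADDGE

VAL = 0x31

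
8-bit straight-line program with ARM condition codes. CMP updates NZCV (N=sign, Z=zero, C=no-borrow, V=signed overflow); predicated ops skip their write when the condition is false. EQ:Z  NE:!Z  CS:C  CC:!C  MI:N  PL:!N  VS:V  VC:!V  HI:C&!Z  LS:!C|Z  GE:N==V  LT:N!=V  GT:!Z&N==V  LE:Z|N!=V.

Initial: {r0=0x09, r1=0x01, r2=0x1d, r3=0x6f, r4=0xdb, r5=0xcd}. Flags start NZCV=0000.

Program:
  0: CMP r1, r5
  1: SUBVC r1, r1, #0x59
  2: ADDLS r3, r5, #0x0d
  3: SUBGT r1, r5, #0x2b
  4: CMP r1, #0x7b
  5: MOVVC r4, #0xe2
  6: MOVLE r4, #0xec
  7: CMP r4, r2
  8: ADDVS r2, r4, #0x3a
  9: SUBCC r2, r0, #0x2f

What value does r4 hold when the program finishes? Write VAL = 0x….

[0] flags=0000 → (cmp)
[1] flags=0000 VC?T → r1=0xa8
[2] flags=0000 LS?T → r3=0xda
[3] flags=0000 GT?T → r1=0xa2
[4] flags=0011 → (cmp)
[5] flags=0011 VC?F → skip
[6] flags=0011 LE?T → r4=0xec
[7] flags=1010 → (cmp)
[8] flags=1010 VS?F → skip
[9] flags=1010 CC?F → skip

VAL = 0xec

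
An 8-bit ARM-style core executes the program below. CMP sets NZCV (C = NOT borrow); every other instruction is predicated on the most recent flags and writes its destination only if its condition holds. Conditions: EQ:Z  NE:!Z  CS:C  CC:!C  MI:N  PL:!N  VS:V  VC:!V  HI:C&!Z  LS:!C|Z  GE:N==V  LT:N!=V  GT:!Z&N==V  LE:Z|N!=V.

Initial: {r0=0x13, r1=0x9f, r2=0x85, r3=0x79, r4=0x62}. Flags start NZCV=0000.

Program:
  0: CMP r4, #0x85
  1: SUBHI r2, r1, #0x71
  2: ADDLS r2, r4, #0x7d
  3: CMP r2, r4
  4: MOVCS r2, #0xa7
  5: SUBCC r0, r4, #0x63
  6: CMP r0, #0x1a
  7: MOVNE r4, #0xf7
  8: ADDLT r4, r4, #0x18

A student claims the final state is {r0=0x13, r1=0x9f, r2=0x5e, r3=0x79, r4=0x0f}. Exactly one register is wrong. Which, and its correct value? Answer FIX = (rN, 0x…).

FIX = (r2, 0xa7)

0: ✓ CMP  NZCV=1001
1: · SUBHI
2: ✓ ADDLS  r2←0xdf
3: ✓ CMP  NZCV=0011
4: ✓ MOVCS  r2←0xa7
5: · SUBCC
6: ✓ CMP  NZCV=1000
7: ✓ MOVNE  r4←0xf7
8: ✓ ADDLT  r4←0x0f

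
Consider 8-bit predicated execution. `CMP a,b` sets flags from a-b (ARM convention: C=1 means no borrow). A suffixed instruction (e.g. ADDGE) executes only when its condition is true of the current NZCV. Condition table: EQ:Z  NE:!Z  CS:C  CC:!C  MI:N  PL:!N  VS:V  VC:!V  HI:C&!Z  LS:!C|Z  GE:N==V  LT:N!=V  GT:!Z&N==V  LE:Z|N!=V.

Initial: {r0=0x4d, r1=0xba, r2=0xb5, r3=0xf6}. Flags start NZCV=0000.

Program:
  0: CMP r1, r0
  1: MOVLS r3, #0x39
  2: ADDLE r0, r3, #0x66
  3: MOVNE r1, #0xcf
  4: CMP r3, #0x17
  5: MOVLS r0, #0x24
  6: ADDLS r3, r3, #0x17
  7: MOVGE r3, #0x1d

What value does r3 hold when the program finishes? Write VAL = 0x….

VAL = 0xf6

0: ✓ CMP  NZCV=0011
1: · MOVLS
2: ✓ ADDLE  r0←0x5c
3: ✓ MOVNE  r1←0xcf
4: ✓ CMP  NZCV=1010
5: · MOVLS
6: · ADDLS
7: · MOVGE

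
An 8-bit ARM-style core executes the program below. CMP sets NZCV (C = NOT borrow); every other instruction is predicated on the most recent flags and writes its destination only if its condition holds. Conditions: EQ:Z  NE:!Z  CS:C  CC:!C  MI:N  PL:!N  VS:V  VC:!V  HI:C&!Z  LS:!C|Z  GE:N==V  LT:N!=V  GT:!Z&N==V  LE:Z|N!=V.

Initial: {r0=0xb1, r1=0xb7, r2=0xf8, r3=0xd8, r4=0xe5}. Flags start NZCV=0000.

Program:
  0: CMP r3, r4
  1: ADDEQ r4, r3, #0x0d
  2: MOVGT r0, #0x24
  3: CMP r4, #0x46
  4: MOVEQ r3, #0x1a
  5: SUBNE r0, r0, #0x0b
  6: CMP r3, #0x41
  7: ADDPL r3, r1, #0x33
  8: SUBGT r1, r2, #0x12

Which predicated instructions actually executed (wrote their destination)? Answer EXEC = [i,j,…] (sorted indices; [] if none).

EXEC = [5]

0: ✓ CMP  NZCV=1000
1: · ADDEQ
2: · MOVGT
3: ✓ CMP  NZCV=1010
4: · MOVEQ
5: ✓ SUBNE  r0←0xa6
6: ✓ CMP  NZCV=1010
7: · ADDPL
8: · SUBGT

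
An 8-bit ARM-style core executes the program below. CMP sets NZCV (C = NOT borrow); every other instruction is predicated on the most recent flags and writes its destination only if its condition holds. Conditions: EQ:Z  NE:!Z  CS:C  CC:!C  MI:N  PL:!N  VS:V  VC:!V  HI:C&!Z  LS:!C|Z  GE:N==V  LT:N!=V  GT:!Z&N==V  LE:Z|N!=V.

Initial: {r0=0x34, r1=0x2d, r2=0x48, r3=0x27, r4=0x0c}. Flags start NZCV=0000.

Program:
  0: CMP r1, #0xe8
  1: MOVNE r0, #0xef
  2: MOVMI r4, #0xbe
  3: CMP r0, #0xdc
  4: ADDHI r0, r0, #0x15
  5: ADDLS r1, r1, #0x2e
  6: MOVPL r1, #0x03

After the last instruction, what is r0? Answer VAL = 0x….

[0] flags=0000 → (cmp)
[1] flags=0000 NE?T → r0=0xef
[2] flags=0000 MI?F → skip
[3] flags=0010 → (cmp)
[4] flags=0010 HI?T → r0=0x04
[5] flags=0010 LS?F → skip
[6] flags=0010 PL?T → r1=0x03

VAL = 0x04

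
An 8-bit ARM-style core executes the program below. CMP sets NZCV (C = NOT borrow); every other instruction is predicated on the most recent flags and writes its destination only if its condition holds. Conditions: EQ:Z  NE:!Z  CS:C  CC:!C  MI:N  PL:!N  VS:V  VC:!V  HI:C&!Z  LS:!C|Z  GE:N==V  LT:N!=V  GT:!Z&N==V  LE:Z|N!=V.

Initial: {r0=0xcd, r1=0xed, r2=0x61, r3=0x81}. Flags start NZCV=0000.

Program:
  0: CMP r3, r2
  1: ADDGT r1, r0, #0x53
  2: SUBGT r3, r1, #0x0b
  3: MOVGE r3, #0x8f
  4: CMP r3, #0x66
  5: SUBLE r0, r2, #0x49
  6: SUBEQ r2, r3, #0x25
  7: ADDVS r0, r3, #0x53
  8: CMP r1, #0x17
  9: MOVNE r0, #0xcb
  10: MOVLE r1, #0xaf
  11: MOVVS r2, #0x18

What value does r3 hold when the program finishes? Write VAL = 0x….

0: ✓ CMP  NZCV=0011
1: · ADDGT
2: · SUBGT
3: · MOVGE
4: ✓ CMP  NZCV=0011
5: ✓ SUBLE  r0←0x18
6: · SUBEQ
7: ✓ ADDVS  r0←0xd4
8: ✓ CMP  NZCV=1010
9: ✓ MOVNE  r0←0xcb
10: ✓ MOVLE  r1←0xaf
11: · MOVVS

VAL = 0x81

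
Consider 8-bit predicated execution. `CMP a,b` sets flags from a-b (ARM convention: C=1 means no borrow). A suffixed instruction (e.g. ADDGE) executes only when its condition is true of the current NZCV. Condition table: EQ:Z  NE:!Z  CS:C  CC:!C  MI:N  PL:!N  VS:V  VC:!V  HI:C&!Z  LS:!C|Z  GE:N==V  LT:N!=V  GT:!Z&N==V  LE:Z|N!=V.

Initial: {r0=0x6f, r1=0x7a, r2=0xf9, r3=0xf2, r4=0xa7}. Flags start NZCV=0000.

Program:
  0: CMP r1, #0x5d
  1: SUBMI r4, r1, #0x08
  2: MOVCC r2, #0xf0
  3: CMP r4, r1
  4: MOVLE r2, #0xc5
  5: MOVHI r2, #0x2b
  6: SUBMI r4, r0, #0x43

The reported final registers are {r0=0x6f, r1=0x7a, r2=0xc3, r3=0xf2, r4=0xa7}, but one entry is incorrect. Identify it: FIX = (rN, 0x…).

FIX = (r2, 0x2b)

0: ✓ CMP  NZCV=0010
1: · SUBMI
2: · MOVCC
3: ✓ CMP  NZCV=0011
4: ✓ MOVLE  r2←0xc5
5: ✓ MOVHI  r2←0x2b
6: · SUBMI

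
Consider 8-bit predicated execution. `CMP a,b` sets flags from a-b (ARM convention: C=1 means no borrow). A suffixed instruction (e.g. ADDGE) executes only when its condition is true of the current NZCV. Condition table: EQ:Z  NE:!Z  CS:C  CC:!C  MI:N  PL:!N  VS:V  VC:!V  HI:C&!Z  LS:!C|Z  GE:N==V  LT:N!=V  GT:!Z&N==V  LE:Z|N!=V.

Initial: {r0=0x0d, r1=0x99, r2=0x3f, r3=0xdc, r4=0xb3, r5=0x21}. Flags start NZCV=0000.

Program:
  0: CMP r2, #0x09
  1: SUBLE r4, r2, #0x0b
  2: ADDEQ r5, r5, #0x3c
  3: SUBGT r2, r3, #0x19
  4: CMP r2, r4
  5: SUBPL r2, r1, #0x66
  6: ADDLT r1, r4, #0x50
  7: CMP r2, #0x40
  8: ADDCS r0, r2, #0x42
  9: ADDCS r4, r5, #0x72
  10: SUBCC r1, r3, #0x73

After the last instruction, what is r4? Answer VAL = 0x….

VAL = 0xb3

0: ✓ CMP  NZCV=0010
1: · SUBLE
2: · ADDEQ
3: ✓ SUBGT  r2←0xc3
4: ✓ CMP  NZCV=0010
5: ✓ SUBPL  r2←0x33
6: · ADDLT
7: ✓ CMP  NZCV=1000
8: · ADDCS
9: · ADDCS
10: ✓ SUBCC  r1←0x69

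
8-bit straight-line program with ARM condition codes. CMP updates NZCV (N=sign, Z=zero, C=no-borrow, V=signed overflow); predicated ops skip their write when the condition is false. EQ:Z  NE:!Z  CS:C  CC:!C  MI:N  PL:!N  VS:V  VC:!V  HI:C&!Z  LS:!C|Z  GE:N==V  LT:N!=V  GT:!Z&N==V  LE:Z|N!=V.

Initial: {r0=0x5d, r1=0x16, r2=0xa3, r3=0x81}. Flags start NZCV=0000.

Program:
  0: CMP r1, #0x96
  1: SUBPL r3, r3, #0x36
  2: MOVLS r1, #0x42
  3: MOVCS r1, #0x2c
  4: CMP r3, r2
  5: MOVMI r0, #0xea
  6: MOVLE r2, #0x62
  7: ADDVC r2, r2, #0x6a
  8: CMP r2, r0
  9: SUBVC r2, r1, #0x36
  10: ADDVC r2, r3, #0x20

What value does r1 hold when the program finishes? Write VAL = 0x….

VAL = 0x42

0: ✓ CMP  NZCV=1001
1: · SUBPL
2: ✓ MOVLS  r1←0x42
3: · MOVCS
4: ✓ CMP  NZCV=1000
5: ✓ MOVMI  r0←0xea
6: ✓ MOVLE  r2←0x62
7: ✓ ADDVC  r2←0xcc
8: ✓ CMP  NZCV=1000
9: ✓ SUBVC  r2←0x0c
10: ✓ ADDVC  r2←0xa1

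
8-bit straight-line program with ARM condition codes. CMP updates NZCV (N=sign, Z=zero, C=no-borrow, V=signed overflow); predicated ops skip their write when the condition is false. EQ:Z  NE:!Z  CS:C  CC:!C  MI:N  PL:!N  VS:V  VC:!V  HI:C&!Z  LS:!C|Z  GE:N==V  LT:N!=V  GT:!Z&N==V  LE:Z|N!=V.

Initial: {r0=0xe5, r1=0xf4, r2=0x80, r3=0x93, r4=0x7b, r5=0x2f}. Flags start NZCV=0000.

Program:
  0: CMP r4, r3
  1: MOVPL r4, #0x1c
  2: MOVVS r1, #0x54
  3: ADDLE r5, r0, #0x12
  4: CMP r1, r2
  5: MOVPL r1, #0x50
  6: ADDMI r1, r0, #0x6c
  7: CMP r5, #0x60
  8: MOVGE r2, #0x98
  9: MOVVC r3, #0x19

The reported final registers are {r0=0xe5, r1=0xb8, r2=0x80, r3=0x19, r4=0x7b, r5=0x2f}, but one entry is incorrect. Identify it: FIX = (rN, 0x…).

0: ✓ CMP  NZCV=1001
1: · MOVPL
2: ✓ MOVVS  r1←0x54
3: · ADDLE
4: ✓ CMP  NZCV=1001
5: · MOVPL
6: ✓ ADDMI  r1←0x51
7: ✓ CMP  NZCV=1000
8: · MOVGE
9: ✓ MOVVC  r3←0x19

FIX = (r1, 0x51)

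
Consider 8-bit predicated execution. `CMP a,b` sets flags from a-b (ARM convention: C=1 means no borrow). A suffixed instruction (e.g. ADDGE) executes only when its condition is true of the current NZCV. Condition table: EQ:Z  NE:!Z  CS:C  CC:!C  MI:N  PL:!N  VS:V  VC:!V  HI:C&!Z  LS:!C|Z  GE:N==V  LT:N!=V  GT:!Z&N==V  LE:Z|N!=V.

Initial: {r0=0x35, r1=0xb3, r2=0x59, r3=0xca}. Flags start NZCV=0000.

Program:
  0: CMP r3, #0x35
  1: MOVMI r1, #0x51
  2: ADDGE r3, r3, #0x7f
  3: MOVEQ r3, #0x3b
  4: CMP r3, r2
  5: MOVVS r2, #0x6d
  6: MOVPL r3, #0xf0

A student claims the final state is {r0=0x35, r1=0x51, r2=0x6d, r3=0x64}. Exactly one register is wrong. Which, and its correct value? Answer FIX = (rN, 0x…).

FIX = (r3, 0xf0)

0: ✓ CMP  NZCV=1010
1: ✓ MOVMI  r1←0x51
2: · ADDGE
3: · MOVEQ
4: ✓ CMP  NZCV=0011
5: ✓ MOVVS  r2←0x6d
6: ✓ MOVPL  r3←0xf0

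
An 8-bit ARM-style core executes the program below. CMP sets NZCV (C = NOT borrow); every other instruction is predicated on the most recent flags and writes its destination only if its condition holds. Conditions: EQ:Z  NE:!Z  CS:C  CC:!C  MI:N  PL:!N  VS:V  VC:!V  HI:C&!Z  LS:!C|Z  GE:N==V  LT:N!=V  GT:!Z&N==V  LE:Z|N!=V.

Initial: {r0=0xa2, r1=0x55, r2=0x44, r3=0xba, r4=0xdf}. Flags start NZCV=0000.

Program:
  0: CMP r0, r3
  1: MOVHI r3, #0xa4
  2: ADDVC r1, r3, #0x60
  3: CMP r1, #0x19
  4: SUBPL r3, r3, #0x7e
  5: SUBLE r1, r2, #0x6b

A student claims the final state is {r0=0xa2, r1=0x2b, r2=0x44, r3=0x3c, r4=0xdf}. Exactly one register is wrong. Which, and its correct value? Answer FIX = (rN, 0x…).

FIX = (r1, 0x1a)

0: ✓ CMP  NZCV=1000
1: · MOVHI
2: ✓ ADDVC  r1←0x1a
3: ✓ CMP  NZCV=0010
4: ✓ SUBPL  r3←0x3c
5: · SUBLE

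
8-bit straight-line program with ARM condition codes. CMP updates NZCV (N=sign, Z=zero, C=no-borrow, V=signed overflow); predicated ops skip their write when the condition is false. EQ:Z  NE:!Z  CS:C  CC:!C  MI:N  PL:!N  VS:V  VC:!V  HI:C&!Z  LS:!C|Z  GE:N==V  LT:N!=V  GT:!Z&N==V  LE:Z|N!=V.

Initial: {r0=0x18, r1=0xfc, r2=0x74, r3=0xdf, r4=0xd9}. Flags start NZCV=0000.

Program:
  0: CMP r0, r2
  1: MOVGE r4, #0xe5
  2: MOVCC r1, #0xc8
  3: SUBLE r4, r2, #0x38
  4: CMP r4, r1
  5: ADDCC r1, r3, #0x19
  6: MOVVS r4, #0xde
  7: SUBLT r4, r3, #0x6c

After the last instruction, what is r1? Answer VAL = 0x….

[0] flags=1000 → (cmp)
[1] flags=1000 GE?F → skip
[2] flags=1000 CC?T → r1=0xc8
[3] flags=1000 LE?T → r4=0x3c
[4] flags=0000 → (cmp)
[5] flags=0000 CC?T → r1=0xf8
[6] flags=0000 VS?F → skip
[7] flags=0000 LT?F → skip

VAL = 0xf8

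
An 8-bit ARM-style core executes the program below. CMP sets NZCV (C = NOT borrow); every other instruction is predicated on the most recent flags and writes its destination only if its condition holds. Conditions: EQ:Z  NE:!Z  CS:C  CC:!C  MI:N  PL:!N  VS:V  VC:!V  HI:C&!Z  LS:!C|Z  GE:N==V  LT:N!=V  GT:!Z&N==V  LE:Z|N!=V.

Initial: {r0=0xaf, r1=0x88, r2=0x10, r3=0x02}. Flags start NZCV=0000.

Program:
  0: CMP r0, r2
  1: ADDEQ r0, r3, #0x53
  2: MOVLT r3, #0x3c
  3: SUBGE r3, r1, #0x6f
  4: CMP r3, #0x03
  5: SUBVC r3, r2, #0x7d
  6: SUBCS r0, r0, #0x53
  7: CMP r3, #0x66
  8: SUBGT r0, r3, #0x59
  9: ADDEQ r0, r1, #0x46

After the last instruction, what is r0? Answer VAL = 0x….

0: ✓ CMP  NZCV=1010
1: · ADDEQ
2: ✓ MOVLT  r3←0x3c
3: · SUBGE
4: ✓ CMP  NZCV=0010
5: ✓ SUBVC  r3←0x93
6: ✓ SUBCS  r0←0x5c
7: ✓ CMP  NZCV=0011
8: · SUBGT
9: · ADDEQ

VAL = 0x5c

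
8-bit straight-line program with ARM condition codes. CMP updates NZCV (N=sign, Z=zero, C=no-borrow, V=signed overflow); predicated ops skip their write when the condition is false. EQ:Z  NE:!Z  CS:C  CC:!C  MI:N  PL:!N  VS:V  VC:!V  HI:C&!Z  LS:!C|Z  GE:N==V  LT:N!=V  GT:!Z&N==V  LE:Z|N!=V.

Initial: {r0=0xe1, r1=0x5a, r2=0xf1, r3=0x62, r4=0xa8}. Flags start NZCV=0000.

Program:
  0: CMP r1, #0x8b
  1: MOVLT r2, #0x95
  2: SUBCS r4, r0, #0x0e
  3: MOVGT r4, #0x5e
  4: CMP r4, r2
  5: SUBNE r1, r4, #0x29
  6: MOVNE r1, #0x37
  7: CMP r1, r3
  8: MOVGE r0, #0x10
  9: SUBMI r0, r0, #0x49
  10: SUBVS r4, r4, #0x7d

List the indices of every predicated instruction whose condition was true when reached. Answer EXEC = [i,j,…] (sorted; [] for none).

EXEC = [3,5,6,9]

[0] flags=1001 → (cmp)
[1] flags=1001 LT?F → skip
[2] flags=1001 CS?F → skip
[3] flags=1001 GT?T → r4=0x5e
[4] flags=0000 → (cmp)
[5] flags=0000 NE?T → r1=0x35
[6] flags=0000 NE?T → r1=0x37
[7] flags=1000 → (cmp)
[8] flags=1000 GE?F → skip
[9] flags=1000 MI?T → r0=0x98
[10] flags=1000 VS?F → skip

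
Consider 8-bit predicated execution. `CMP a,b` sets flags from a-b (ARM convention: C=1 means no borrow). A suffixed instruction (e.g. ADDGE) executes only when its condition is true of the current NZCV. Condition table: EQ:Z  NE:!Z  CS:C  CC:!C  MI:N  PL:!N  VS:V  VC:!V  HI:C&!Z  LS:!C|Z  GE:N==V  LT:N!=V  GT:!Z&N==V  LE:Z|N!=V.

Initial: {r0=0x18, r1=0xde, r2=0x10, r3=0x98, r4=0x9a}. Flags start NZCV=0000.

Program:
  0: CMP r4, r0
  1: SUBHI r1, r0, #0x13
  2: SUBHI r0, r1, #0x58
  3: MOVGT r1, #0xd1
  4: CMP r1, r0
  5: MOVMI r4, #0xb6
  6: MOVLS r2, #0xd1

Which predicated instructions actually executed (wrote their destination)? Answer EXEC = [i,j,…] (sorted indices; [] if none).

EXEC = [1,2,6]

0: ✓ CMP  NZCV=1010
1: ✓ SUBHI  r1←0x05
2: ✓ SUBHI  r0←0xad
3: · MOVGT
4: ✓ CMP  NZCV=0000
5: · MOVMI
6: ✓ MOVLS  r2←0xd1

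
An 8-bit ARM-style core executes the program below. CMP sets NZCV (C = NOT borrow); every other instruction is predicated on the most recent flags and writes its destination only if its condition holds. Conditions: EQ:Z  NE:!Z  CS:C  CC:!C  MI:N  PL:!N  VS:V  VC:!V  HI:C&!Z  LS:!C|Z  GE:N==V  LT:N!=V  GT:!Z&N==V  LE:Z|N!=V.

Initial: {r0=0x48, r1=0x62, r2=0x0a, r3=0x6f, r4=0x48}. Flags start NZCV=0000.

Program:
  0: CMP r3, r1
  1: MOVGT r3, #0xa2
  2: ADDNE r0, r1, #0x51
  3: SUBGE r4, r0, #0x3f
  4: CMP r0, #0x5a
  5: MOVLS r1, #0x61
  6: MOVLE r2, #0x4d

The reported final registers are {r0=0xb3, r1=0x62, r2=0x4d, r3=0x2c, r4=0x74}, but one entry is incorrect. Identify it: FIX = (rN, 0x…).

FIX = (r3, 0xa2)

[0] flags=0010 → (cmp)
[1] flags=0010 GT?T → r3=0xa2
[2] flags=0010 NE?T → r0=0xb3
[3] flags=0010 GE?T → r4=0x74
[4] flags=0011 → (cmp)
[5] flags=0011 LS?F → skip
[6] flags=0011 LE?T → r2=0x4d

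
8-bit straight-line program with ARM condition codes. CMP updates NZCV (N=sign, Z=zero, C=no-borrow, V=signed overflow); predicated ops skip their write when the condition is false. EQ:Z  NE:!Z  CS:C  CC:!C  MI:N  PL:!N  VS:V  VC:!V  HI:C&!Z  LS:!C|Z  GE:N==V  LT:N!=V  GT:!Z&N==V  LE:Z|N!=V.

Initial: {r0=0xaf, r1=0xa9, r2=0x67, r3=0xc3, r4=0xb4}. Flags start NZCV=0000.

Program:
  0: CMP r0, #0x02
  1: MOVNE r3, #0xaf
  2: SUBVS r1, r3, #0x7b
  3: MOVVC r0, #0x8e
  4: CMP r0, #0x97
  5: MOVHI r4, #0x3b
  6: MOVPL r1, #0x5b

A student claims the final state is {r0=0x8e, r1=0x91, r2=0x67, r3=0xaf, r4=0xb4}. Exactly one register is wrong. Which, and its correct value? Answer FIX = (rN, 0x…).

FIX = (r1, 0xa9)

[0] flags=1010 → (cmp)
[1] flags=1010 NE?T → r3=0xaf
[2] flags=1010 VS?F → skip
[3] flags=1010 VC?T → r0=0x8e
[4] flags=1000 → (cmp)
[5] flags=1000 HI?F → skip
[6] flags=1000 PL?F → skip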